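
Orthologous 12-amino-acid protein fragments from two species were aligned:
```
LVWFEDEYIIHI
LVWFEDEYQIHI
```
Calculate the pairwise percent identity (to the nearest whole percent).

92%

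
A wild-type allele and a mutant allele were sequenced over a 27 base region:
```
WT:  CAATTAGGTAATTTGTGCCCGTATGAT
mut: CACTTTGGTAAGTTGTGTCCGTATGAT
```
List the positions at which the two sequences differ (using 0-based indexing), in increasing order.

Differences at position 2 (A→C), position 5 (A→T), position 11 (T→G), position 17 (C→T).

2, 5, 11, 17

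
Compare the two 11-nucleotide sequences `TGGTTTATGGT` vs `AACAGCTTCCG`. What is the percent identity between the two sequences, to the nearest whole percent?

Mismatches at positions 1, 2, 3, 4, 5, 6, 7, 9, 10, 11 (1-based): 10 of 11.
Identical positions: 1/11 = 9.091% → 9%.

9%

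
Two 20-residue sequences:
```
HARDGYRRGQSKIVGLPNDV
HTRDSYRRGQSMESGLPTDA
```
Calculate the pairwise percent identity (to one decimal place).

65.0%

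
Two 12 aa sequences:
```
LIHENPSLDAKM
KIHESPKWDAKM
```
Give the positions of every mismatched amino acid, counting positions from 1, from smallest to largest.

1, 5, 7, 8

Scanning 1-based: 1: L/K; 5: N/S; 7: S/K; 8: L/W.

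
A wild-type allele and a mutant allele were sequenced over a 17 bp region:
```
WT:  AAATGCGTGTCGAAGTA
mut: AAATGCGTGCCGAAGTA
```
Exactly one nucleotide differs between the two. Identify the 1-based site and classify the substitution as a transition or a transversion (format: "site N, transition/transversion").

Site 10 changes T→C. T is a pyrimidine and C is a pyrimidine, so this is a transition.

site 10, transition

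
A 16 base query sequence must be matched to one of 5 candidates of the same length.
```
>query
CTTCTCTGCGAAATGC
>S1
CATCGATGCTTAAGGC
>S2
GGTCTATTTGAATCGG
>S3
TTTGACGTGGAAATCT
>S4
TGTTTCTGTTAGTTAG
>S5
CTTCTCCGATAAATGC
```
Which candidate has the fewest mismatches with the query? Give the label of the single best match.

Hamming distances to query — S1: 6; S2: 8; S3: 8; S4: 9; S5: 3.
Smallest is S5 with 3 mismatches.

S5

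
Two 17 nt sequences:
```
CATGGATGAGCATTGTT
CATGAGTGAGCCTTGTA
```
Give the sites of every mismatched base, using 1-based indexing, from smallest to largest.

Scanning 1-based: 5: G/A; 6: A/G; 12: A/C; 17: T/A.

5, 6, 12, 17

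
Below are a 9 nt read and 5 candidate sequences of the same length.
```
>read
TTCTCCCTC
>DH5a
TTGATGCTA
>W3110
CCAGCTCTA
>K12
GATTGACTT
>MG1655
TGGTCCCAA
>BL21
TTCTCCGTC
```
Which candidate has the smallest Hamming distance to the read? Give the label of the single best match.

Hamming distances to read — DH5a: 5; W3110: 6; K12: 6; MG1655: 4; BL21: 1.
Smallest is BL21 with 1 mismatch.

BL21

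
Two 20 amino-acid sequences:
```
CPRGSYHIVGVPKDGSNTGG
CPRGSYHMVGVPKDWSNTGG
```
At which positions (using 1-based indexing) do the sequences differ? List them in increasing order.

8, 15

Differences at position 8 (I→M), position 15 (G→W).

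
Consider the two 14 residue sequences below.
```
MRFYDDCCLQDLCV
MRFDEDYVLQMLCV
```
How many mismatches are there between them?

5

Mismatches (1-based): residue 4: Y→D; residue 5: D→E; residue 7: C→Y; residue 8: C→V; residue 11: D→M.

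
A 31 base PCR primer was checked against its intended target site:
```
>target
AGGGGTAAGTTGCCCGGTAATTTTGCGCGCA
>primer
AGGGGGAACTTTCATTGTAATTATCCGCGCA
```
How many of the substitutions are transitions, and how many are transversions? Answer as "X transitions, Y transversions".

Mismatches (1-based):
position 6: T→G (pyrimidine→purine, transversion)
position 9: G→C (purine→pyrimidine, transversion)
position 12: G→T (purine→pyrimidine, transversion)
position 14: C→A (pyrimidine→purine, transversion)
position 15: C→T (pyrimidine→pyrimidine, transition)
position 16: G→T (purine→pyrimidine, transversion)
position 23: T→A (pyrimidine→purine, transversion)
position 25: G→C (purine→pyrimidine, transversion)

1 transition, 7 transversions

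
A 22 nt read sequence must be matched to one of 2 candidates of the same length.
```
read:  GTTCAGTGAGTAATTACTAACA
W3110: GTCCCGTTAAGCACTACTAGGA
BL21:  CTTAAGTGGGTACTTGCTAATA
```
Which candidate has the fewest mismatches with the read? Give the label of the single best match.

BL21

Hamming distances to read — W3110: 9; BL21: 6.
Smallest is BL21 with 6 mismatches.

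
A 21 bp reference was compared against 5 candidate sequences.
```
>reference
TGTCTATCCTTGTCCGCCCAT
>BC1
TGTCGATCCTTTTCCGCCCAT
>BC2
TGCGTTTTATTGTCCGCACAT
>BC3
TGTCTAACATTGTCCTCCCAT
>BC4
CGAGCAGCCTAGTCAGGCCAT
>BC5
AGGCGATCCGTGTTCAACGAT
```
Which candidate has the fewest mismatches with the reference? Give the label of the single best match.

Hamming distances to reference — BC1: 2; BC2: 6; BC3: 3; BC4: 8; BC5: 8.
Smallest is BC1 with 2 mismatches.

BC1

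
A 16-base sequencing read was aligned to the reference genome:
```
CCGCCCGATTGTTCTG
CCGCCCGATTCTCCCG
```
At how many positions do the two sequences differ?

Comparing position by position, 3 positions differ: 11 (G/C), 13 (T/C), 15 (T/C).

3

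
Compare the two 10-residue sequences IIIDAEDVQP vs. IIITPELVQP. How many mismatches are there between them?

3

Mismatches (1-based): position 4: D→T; position 5: A→P; position 7: D→L.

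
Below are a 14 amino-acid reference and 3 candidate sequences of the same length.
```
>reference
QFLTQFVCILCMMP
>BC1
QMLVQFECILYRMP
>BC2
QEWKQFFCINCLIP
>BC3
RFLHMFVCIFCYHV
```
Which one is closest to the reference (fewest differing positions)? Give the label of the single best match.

BC1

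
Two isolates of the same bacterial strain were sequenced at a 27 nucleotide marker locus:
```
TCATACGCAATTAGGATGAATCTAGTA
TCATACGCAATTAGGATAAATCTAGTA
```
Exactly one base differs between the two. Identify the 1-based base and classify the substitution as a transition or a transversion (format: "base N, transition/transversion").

base 18, transition

Base 18 changes G→A. G is a purine and A is a purine, so this is a transition.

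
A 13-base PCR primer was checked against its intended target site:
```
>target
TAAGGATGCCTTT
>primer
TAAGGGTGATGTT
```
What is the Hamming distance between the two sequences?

Mismatches (1-based): base 6: A→G; base 9: C→A; base 10: C→T; base 11: T→G.

4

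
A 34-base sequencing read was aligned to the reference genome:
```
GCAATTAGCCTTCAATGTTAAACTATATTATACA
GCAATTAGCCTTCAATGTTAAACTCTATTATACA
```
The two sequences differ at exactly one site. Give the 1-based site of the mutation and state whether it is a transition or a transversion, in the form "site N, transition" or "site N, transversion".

The sequences differ only at site 25: A→C (purine→pyrimidine), a transversion.

site 25, transversion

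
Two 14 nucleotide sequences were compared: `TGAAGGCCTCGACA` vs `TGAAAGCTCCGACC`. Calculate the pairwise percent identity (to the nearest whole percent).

4 positions differ (5, 8, 9, 14), so 10 of 14 match: 10/14 = 71.43%.

71%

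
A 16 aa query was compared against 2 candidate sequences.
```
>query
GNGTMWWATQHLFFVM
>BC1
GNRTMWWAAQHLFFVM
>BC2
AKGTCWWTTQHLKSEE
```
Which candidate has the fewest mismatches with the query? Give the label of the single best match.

BC1

BC1 differs at 2 residues; BC2 differs at 8 residues. The closest is BC1.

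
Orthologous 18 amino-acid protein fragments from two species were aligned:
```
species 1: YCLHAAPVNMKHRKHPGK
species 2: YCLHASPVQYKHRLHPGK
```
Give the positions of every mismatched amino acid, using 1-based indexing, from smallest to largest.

Differences at position 6 (A→S), position 9 (N→Q), position 10 (M→Y), position 14 (K→L).

6, 9, 10, 14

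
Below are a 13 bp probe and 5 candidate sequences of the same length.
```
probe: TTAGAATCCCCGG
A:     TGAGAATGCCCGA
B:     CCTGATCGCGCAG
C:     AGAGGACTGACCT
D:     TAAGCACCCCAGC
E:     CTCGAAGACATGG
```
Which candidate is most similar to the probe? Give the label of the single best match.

A

Hamming distances to probe — A: 3; B: 8; C: 9; D: 5; E: 6.
Smallest is A with 3 mismatches.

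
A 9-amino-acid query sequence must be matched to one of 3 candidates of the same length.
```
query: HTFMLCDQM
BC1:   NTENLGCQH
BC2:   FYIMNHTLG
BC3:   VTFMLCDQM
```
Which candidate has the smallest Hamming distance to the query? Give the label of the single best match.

BC1 differs at 6 positions; BC2 differs at 8 positions; BC3 differs at 1 position. The closest is BC3.

BC3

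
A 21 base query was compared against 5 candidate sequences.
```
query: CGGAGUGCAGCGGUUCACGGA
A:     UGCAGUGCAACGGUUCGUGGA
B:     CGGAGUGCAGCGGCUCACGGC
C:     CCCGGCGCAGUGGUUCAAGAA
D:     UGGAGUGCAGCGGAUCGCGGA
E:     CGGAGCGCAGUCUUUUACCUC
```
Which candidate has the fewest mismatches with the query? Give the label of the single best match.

B

A differs at 5 sites; B differs at 2 sites; C differs at 7 sites; D differs at 3 sites; E differs at 8 sites. The closest is B.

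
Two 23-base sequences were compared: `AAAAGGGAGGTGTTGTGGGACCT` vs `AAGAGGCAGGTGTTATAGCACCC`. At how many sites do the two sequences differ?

6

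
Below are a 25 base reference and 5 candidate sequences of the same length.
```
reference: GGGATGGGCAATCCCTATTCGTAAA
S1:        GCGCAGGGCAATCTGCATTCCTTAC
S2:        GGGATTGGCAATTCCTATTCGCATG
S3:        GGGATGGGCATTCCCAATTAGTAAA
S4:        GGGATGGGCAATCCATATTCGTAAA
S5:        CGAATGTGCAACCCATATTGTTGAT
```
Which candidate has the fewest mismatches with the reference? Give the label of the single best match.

Hamming distances to reference — S1: 9; S2: 5; S3: 3; S4: 1; S5: 9.
Smallest is S4 with 1 mismatch.

S4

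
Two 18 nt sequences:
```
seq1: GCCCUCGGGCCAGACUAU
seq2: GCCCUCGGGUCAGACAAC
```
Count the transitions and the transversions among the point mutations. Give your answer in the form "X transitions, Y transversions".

2 transitions, 1 transversion

Transitions (purine↔purine or pyrimidine↔pyrimidine): 10 C→U, 18 U→C.
Transversions (purine↔pyrimidine): 16 U→A.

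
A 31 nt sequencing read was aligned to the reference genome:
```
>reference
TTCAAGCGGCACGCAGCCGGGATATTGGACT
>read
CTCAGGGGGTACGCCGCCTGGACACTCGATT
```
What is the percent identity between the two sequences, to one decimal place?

67.7%

10 positions differ (1, 5, 7, 10, 15, 19, 23, 25, 27, 30), so 21 of 31 match: 21/31 = 67.74%.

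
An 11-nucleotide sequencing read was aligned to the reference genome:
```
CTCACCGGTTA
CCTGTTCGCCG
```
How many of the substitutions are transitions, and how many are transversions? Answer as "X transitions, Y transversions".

8 transitions, 1 transversion

Transitions (purine↔purine or pyrimidine↔pyrimidine): 2 T→C, 3 C→T, 4 A→G, 5 C→T, 6 C→T, 9 T→C, 10 T→C, 11 A→G.
Transversions (purine↔pyrimidine): 7 G→C.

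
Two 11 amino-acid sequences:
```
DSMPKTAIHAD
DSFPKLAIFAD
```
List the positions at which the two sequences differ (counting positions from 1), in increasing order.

Scanning 1-based: 3: M/F; 6: T/L; 9: H/F.

3, 6, 9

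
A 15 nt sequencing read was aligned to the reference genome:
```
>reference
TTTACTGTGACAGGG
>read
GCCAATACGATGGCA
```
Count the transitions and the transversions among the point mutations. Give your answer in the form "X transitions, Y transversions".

Mismatches (1-based):
position 1: T→G (pyrimidine→purine, transversion)
position 2: T→C (pyrimidine→pyrimidine, transition)
position 3: T→C (pyrimidine→pyrimidine, transition)
position 5: C→A (pyrimidine→purine, transversion)
position 7: G→A (purine→purine, transition)
position 8: T→C (pyrimidine→pyrimidine, transition)
position 11: C→T (pyrimidine→pyrimidine, transition)
position 12: A→G (purine→purine, transition)
position 14: G→C (purine→pyrimidine, transversion)
position 15: G→A (purine→purine, transition)

7 transitions, 3 transversions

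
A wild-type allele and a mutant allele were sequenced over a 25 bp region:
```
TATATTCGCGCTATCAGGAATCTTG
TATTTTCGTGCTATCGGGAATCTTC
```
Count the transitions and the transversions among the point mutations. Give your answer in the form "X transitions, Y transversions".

2 transitions, 2 transversions

Mismatches (1-based):
position 4: A→T (purine→pyrimidine, transversion)
position 9: C→T (pyrimidine→pyrimidine, transition)
position 16: A→G (purine→purine, transition)
position 25: G→C (purine→pyrimidine, transversion)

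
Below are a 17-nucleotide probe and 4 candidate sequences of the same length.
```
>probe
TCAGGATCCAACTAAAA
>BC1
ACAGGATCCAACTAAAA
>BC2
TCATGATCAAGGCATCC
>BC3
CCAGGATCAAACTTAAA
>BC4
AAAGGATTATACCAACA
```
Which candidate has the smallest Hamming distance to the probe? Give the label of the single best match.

BC1 differs at 1 base; BC2 differs at 8 bases; BC3 differs at 3 bases; BC4 differs at 7 bases. The closest is BC1.

BC1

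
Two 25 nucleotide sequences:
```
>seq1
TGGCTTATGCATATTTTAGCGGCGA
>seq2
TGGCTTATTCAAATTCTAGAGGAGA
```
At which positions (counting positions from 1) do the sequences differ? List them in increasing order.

9, 12, 16, 20, 23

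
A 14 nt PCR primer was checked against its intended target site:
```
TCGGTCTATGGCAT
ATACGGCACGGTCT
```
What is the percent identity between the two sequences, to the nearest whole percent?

29%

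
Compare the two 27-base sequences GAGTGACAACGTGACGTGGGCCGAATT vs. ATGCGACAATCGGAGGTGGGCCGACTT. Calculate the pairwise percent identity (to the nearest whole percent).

70%

8 positions differ (1, 2, 4, 10, 11, 12, 15, 25), so 19 of 27 match: 19/27 = 70.37%.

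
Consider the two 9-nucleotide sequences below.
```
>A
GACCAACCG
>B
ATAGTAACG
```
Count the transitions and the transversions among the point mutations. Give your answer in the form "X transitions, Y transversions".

1 transition, 5 transversions

Transitions (purine↔purine or pyrimidine↔pyrimidine): 1 G→A.
Transversions (purine↔pyrimidine): 2 A→T, 3 C→A, 4 C→G, 5 A→T, 7 C→A.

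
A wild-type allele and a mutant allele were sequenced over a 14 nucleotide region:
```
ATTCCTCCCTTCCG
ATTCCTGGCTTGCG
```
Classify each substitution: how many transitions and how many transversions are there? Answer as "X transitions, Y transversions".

Transitions (purine↔purine or pyrimidine↔pyrimidine): none.
Transversions (purine↔pyrimidine): 7 C→G, 8 C→G, 12 C→G.

0 transitions, 3 transversions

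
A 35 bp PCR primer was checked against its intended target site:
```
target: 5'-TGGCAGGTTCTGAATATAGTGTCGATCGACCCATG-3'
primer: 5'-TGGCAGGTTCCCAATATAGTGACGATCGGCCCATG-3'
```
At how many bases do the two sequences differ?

4

The sequences differ at bases 11, 12, 22, 29 (1-based) — 4 in total.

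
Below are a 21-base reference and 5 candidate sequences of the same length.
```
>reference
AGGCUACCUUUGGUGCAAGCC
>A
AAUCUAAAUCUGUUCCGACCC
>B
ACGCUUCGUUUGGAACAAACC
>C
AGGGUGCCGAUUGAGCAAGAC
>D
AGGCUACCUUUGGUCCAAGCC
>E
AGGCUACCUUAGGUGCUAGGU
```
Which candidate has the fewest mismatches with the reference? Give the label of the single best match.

Hamming distances to reference — A: 9; B: 6; C: 7; D: 1; E: 4.
Smallest is D with 1 mismatch.

D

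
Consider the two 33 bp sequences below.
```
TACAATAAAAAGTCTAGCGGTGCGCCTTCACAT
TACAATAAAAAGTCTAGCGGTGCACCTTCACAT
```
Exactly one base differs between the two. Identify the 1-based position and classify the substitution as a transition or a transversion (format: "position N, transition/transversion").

position 24, transition

The sequences differ only at position 24: G→A (purine→purine), a transition.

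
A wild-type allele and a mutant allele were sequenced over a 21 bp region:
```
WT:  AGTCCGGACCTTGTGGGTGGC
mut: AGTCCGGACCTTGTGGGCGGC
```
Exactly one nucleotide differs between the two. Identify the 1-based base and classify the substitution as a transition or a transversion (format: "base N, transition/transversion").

base 18, transition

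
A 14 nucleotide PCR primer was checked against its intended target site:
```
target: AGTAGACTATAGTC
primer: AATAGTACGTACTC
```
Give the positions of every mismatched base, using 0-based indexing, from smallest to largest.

Differences at position 1 (G→A), position 5 (A→T), position 6 (C→A), position 7 (T→C), position 8 (A→G), position 11 (G→C).

1, 5, 6, 7, 8, 11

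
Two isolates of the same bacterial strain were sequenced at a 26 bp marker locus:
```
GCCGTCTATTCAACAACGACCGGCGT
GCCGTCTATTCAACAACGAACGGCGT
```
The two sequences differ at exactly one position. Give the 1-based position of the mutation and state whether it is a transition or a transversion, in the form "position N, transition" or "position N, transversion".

The sequences differ only at position 20: C→A (pyrimidine→purine), a transversion.

position 20, transversion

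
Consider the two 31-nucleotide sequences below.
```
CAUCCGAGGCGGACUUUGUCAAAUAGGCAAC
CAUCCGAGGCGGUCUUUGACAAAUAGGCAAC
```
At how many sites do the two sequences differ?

2

Mismatches (1-based): site 13: A→U; site 19: U→A.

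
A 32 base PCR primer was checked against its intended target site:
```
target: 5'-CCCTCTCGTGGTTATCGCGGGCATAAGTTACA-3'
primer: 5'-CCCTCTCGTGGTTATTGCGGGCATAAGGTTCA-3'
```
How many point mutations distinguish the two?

The sequences differ at sites 16, 28, 30 (1-based) — 3 in total.

3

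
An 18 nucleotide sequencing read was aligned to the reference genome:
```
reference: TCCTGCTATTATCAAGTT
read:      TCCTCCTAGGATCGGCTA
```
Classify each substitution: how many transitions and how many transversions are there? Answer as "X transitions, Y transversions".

2 transitions, 5 transversions

Transitions (purine↔purine or pyrimidine↔pyrimidine): 14 A→G, 15 A→G.
Transversions (purine↔pyrimidine): 5 G→C, 9 T→G, 10 T→G, 16 G→C, 18 T→A.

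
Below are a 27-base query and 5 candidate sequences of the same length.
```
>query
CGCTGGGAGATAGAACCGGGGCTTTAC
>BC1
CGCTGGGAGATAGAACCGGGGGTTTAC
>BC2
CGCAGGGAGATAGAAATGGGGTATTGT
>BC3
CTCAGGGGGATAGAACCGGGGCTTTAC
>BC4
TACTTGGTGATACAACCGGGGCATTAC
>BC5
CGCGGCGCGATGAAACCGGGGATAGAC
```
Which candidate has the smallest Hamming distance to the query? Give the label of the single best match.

BC1 differs at 1 position; BC2 differs at 7 positions; BC3 differs at 3 positions; BC4 differs at 6 positions; BC5 differs at 8 positions. The closest is BC1.

BC1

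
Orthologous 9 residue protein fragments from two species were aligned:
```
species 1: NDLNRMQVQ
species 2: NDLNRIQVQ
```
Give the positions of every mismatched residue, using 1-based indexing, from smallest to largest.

6

Differences at position 6 (M→I).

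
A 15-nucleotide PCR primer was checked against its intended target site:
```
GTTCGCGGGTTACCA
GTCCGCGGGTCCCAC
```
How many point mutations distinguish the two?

Mismatches (1-based): position 3: T→C; position 11: T→C; position 12: A→C; position 14: C→A; position 15: A→C.

5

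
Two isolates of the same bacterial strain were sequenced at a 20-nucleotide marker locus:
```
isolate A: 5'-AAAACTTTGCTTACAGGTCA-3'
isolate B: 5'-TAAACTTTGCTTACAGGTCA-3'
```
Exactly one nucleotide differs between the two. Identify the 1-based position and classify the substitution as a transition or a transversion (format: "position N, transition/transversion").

position 1, transversion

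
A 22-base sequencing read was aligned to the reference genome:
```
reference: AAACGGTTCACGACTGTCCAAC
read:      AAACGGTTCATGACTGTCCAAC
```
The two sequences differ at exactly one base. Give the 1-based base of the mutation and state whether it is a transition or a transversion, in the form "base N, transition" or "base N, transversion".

base 11, transition

Base 11 changes C→T. C is a pyrimidine and T is a pyrimidine, so this is a transition.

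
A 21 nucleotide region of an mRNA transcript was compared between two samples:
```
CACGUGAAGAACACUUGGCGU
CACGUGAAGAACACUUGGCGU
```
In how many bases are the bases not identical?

0

No positions differ; the sequences are identical.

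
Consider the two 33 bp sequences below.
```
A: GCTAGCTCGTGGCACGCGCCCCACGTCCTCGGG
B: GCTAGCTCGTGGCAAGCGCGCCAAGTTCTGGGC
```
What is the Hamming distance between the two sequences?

Comparing position by position, 6 bases differ: 15 (C/A), 20 (C/G), 24 (C/A), 27 (C/T), 30 (C/G), 33 (G/C).

6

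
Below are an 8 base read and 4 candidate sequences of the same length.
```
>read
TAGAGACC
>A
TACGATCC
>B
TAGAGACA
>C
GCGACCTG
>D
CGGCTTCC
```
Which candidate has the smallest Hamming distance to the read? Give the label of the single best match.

Hamming distances to read — A: 4; B: 1; C: 6; D: 5.
Smallest is B with 1 mismatch.

B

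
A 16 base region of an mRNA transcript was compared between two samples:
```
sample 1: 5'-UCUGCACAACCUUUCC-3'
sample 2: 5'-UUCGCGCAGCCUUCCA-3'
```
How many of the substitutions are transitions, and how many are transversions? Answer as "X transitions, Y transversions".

Transitions (purine↔purine or pyrimidine↔pyrimidine): 2 C→U, 3 U→C, 6 A→G, 9 A→G, 14 U→C.
Transversions (purine↔pyrimidine): 16 C→A.

5 transitions, 1 transversion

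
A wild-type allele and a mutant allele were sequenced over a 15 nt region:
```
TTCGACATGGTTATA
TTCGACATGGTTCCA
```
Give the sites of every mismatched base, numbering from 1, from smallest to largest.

13, 14

Scanning 1-based: 13: A/C; 14: T/C.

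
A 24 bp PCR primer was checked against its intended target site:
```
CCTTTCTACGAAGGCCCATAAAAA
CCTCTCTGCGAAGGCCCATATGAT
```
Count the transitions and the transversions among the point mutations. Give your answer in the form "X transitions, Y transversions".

Mismatches (1-based):
position 4: T→C (pyrimidine→pyrimidine, transition)
position 8: A→G (purine→purine, transition)
position 21: A→T (purine→pyrimidine, transversion)
position 22: A→G (purine→purine, transition)
position 24: A→T (purine→pyrimidine, transversion)

3 transitions, 2 transversions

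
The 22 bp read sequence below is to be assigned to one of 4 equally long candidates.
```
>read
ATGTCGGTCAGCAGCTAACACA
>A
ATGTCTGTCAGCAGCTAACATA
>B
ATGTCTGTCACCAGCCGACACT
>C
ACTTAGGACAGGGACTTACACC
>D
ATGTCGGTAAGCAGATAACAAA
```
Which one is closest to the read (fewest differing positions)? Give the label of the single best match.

A differs at 2 positions; B differs at 5 positions; C differs at 9 positions; D differs at 3 positions. The closest is A.

A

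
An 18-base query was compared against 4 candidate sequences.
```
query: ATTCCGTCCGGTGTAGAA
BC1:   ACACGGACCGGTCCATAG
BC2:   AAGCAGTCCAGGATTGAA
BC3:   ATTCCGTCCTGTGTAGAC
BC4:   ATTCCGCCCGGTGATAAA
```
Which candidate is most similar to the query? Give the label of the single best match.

BC3

BC1 differs at 8 positions; BC2 differs at 7 positions; BC3 differs at 2 positions; BC4 differs at 4 positions. The closest is BC3.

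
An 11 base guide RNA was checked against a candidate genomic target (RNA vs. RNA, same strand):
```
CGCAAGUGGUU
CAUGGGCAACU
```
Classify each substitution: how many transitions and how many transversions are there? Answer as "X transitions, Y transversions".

8 transitions, 0 transversions

Mismatches (1-based):
position 2: G→A (purine→purine, transition)
position 3: C→U (pyrimidine→pyrimidine, transition)
position 4: A→G (purine→purine, transition)
position 5: A→G (purine→purine, transition)
position 7: U→C (pyrimidine→pyrimidine, transition)
position 8: G→A (purine→purine, transition)
position 9: G→A (purine→purine, transition)
position 10: U→C (pyrimidine→pyrimidine, transition)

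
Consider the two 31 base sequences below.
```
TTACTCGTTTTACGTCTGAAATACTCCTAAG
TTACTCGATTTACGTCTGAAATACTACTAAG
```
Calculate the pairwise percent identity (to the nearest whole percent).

2 positions differ (8, 26), so 29 of 31 match: 29/31 = 93.55%.

94%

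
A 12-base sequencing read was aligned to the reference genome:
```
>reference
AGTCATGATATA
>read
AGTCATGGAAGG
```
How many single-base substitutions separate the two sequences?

The sequences differ at sites 8, 9, 11, 12 (1-based) — 4 in total.

4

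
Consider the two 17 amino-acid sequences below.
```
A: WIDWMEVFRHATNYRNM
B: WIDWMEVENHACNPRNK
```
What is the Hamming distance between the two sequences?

5

The sequences differ at positions 8, 9, 12, 14, 17 (1-based) — 5 in total.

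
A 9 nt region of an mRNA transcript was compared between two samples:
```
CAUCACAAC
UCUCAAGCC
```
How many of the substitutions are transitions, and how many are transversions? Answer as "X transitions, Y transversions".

Transitions (purine↔purine or pyrimidine↔pyrimidine): 1 C→U, 7 A→G.
Transversions (purine↔pyrimidine): 2 A→C, 6 C→A, 8 A→C.

2 transitions, 3 transversions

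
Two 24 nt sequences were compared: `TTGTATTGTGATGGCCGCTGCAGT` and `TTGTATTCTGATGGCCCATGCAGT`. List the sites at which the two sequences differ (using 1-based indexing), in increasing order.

8, 17, 18

Differences at site 8 (G→C), site 17 (G→C), site 18 (C→A).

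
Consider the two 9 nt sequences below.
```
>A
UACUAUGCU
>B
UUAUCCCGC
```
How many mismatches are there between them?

Comparing position by position, 7 sites differ: 2 (A/U), 3 (C/A), 5 (A/C), 6 (U/C), 7 (G/C), 8 (C/G), 9 (U/C).

7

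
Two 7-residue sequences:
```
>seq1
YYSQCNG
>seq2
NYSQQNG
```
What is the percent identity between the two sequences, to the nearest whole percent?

2 positions differ (1, 5), so 5 of 7 match: 5/7 = 71.43%.

71%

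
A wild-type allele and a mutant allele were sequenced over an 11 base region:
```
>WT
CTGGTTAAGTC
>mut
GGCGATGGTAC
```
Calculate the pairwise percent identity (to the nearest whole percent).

27%

Mismatches at positions 1, 2, 3, 5, 7, 8, 9, 10 (1-based): 8 of 11.
Identical positions: 3/11 = 27.27% → 27%.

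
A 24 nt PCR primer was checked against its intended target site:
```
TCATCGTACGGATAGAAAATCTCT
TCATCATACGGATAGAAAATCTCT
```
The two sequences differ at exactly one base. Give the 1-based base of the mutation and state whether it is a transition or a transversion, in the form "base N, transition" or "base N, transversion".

base 6, transition

The sequences differ only at base 6: G→A (purine→purine), a transition.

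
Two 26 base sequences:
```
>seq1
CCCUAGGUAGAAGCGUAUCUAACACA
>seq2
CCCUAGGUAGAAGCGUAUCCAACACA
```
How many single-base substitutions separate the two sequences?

Mismatches (1-based): site 20: U→C.

1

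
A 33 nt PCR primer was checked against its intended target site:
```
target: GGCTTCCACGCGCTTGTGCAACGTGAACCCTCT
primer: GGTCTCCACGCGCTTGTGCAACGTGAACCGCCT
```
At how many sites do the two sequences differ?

4

Comparing position by position, 4 sites differ: 3 (C/T), 4 (T/C), 30 (C/G), 31 (T/C).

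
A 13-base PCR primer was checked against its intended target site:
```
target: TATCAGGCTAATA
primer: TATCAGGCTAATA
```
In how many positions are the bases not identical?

0

The two sequences are identical at every position.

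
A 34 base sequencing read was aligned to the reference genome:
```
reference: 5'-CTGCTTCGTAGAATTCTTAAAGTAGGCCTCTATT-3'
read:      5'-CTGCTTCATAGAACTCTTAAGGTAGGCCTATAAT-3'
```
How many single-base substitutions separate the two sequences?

5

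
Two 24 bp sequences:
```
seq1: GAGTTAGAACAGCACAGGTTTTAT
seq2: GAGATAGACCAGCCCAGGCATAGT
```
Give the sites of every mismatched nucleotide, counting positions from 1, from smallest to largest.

4, 9, 14, 19, 20, 22, 23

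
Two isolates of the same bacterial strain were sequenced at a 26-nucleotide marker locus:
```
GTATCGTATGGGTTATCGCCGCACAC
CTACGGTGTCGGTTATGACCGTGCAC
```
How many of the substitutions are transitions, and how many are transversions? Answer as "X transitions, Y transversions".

Mismatches (1-based):
position 1: G→C (purine→pyrimidine, transversion)
position 4: T→C (pyrimidine→pyrimidine, transition)
position 5: C→G (pyrimidine→purine, transversion)
position 8: A→G (purine→purine, transition)
position 10: G→C (purine→pyrimidine, transversion)
position 17: C→G (pyrimidine→purine, transversion)
position 18: G→A (purine→purine, transition)
position 22: C→T (pyrimidine→pyrimidine, transition)
position 23: A→G (purine→purine, transition)

5 transitions, 4 transversions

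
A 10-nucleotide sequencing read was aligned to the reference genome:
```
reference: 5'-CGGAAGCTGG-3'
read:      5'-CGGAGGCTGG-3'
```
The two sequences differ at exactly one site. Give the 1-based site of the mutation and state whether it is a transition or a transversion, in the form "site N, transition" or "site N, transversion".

site 5, transition

Site 5 changes A→G. A is a purine and G is a purine, so this is a transition.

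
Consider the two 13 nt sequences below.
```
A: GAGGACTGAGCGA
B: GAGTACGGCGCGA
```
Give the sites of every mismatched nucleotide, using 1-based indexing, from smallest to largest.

4, 7, 9

Scanning 1-based: 4: G/T; 7: T/G; 9: A/C.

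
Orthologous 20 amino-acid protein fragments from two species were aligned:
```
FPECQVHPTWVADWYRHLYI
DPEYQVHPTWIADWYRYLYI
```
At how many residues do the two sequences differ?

Mismatches (1-based): residue 1: F→D; residue 4: C→Y; residue 11: V→I; residue 17: H→Y.

4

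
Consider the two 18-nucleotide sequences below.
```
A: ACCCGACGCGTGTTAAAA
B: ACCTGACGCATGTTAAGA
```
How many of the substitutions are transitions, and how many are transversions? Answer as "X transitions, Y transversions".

3 transitions, 0 transversions

Mismatches (1-based):
base 4: C→T (pyrimidine→pyrimidine, transition)
base 10: G→A (purine→purine, transition)
base 17: A→G (purine→purine, transition)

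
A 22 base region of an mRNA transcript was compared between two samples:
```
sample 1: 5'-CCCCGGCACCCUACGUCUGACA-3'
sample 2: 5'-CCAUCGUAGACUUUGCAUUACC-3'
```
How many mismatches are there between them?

12

Comparing position by position, 12 positions differ: 3 (C/A), 4 (C/U), 5 (G/C), 7 (C/U), 9 (C/G), 10 (C/A), 13 (A/U), 14 (C/U), 16 (U/C), 17 (C/A), 19 (G/U), 22 (A/C).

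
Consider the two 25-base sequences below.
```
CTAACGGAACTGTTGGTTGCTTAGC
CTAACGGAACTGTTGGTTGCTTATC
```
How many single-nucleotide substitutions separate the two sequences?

Mismatches (1-based): site 24: G→T.

1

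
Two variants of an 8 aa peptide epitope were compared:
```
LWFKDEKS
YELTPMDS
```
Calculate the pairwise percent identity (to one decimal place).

Mismatches at positions 1, 2, 3, 4, 5, 6, 7 (1-based): 7 of 8.
Identical positions: 1/8 = 12.5% → 12.5%.

12.5%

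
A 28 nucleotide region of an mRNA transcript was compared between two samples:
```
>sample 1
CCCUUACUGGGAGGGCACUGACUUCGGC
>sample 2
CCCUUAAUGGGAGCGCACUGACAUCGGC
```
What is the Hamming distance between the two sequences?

Mismatches (1-based): base 7: C→A; base 14: G→C; base 23: U→A.

3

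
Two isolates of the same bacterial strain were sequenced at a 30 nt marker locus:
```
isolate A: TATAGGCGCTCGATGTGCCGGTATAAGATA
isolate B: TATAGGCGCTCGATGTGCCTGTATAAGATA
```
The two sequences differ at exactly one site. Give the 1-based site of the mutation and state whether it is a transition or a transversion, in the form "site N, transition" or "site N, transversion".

The sequences differ only at site 20: G→T (purine→pyrimidine), a transversion.

site 20, transversion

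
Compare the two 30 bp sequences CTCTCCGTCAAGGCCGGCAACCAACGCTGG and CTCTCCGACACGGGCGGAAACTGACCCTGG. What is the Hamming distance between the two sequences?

The sequences differ at bases 8, 11, 14, 18, 22, 23, 26 (1-based) — 7 in total.

7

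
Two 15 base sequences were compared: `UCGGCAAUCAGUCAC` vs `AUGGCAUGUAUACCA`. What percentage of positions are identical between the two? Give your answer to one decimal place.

40.0%

9 positions differ (1, 2, 7, 8, 9, 11, 12, 14, 15), so 6 of 15 match: 6/15 = 40%.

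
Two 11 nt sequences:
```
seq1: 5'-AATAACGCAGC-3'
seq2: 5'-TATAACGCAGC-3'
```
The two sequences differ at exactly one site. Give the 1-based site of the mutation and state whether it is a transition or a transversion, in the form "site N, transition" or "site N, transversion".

site 1, transversion

The sequences differ only at site 1: A→T (purine→pyrimidine), a transversion.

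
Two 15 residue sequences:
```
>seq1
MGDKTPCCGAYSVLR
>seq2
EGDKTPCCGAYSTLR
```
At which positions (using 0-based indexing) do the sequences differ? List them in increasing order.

Scanning 0-based: 0: M/E; 12: V/T.

0, 12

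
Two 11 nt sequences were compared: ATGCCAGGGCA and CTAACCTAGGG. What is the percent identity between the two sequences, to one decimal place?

27.3%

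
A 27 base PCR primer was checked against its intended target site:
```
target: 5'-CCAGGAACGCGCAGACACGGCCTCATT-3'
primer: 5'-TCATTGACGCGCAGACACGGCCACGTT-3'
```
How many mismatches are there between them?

Mismatches (1-based): base 1: C→T; base 4: G→T; base 5: G→T; base 6: A→G; base 23: T→A; base 25: A→G.

6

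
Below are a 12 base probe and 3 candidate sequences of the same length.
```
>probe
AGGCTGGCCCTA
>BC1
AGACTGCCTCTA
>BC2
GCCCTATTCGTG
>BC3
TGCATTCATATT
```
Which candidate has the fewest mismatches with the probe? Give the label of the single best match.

BC1

Hamming distances to probe — BC1: 3; BC2: 8; BC3: 9.
Smallest is BC1 with 3 mismatches.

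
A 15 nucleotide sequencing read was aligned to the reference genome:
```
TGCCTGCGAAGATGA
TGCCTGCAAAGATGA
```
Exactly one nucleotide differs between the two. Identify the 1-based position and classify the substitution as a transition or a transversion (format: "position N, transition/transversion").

The sequences differ only at position 8: G→A (purine→purine), a transition.

position 8, transition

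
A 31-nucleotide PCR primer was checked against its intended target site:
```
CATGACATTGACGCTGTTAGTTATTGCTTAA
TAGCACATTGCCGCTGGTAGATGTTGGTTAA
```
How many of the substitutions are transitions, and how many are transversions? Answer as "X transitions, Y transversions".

2 transitions, 6 transversions

Mismatches (1-based):
base 1: C→T (pyrimidine→pyrimidine, transition)
base 3: T→G (pyrimidine→purine, transversion)
base 4: G→C (purine→pyrimidine, transversion)
base 11: A→C (purine→pyrimidine, transversion)
base 17: T→G (pyrimidine→purine, transversion)
base 21: T→A (pyrimidine→purine, transversion)
base 23: A→G (purine→purine, transition)
base 27: C→G (pyrimidine→purine, transversion)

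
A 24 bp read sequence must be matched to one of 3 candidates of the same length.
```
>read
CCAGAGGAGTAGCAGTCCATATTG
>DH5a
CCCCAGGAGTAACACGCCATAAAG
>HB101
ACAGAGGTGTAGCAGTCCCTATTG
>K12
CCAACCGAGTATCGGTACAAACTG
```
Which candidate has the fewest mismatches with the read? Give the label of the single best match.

Hamming distances to read — DH5a: 7; HB101: 3; K12: 8.
Smallest is HB101 with 3 mismatches.

HB101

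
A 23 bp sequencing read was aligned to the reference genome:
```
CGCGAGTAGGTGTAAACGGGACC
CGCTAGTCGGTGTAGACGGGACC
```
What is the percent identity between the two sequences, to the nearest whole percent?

Mismatches at positions 4, 8, 15 (1-based): 3 of 23.
Identical positions: 20/23 = 86.96% → 87%.

87%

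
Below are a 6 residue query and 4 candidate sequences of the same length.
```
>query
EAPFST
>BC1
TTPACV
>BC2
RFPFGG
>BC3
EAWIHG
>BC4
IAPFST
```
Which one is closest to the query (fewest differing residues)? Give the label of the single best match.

BC1 differs at 5 residues; BC2 differs at 4 residues; BC3 differs at 4 residues; BC4 differs at 1 residue. The closest is BC4.

BC4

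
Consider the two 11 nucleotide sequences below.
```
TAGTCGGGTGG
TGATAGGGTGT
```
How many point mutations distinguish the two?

4

Mismatches (1-based): site 2: A→G; site 3: G→A; site 5: C→A; site 11: G→T.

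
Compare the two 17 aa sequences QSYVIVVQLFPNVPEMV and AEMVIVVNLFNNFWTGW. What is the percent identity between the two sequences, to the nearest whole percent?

41%

10 positions differ (1, 2, 3, 8, 11, 13, 14, 15, 16, 17), so 7 of 17 match: 7/17 = 41.18%.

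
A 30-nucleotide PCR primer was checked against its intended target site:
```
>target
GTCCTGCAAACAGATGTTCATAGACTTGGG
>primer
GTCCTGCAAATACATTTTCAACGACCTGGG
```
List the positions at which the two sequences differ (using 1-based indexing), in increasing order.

Differences at position 11 (C→T), position 13 (G→C), position 16 (G→T), position 21 (T→A), position 22 (A→C), position 26 (T→C).

11, 13, 16, 21, 22, 26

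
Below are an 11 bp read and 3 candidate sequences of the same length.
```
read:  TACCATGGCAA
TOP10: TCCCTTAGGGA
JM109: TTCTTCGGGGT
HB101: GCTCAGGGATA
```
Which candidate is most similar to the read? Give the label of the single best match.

Hamming distances to read — TOP10: 5; JM109: 7; HB101: 6.
Smallest is TOP10 with 5 mismatches.

TOP10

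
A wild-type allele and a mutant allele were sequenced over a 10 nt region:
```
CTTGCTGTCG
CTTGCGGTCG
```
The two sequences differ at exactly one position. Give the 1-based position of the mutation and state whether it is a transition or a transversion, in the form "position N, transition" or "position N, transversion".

position 6, transversion

The sequences differ only at position 6: T→G (pyrimidine→purine), a transversion.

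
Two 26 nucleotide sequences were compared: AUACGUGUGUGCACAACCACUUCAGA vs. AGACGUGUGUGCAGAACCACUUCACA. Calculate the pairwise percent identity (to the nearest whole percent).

88%

3 positions differ (2, 14, 25), so 23 of 26 match: 23/26 = 88.46%.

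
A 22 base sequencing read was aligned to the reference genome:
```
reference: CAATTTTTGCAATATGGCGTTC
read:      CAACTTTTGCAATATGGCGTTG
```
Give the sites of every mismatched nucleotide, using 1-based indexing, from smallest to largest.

4, 22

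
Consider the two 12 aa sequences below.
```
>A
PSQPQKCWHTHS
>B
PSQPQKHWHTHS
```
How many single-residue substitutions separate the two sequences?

The sequences differ at residues 7 (1-based) — 1 in total.

1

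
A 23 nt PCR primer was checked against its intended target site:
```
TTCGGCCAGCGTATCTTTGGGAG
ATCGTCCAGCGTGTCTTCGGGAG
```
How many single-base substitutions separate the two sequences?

Comparing position by position, 4 bases differ: 1 (T/A), 5 (G/T), 13 (A/G), 18 (T/C).

4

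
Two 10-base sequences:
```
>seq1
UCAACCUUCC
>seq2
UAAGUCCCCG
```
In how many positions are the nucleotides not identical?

6

Comparing position by position, 6 positions differ: 2 (C/A), 4 (A/G), 5 (C/U), 7 (U/C), 8 (U/C), 10 (C/G).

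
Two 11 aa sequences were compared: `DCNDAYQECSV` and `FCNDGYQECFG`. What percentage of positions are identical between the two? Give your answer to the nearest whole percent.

64%

4 positions differ (1, 5, 10, 11), so 7 of 11 match: 7/11 = 63.64%.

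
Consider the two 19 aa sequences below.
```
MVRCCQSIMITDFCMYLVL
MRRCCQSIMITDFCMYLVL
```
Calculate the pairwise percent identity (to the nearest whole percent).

95%

1 position differs (2), so 18 of 19 match: 18/19 = 94.74%.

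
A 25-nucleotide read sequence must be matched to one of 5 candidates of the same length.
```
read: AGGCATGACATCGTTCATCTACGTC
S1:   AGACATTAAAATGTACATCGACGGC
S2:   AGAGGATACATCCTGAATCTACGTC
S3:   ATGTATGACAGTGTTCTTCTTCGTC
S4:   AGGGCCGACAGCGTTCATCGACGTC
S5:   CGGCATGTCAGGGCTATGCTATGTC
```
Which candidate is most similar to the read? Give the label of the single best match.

S4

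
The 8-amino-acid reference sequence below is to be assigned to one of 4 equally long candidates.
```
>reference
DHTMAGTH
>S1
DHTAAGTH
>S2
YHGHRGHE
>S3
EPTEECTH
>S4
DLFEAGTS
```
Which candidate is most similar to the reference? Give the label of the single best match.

S1 differs at 1 residue; S2 differs at 6 residues; S3 differs at 5 residues; S4 differs at 4 residues. The closest is S1.

S1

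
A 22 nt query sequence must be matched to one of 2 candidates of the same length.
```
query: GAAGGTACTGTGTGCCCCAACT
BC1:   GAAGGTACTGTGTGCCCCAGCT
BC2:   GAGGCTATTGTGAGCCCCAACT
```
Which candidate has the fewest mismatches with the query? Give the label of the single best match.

BC1 differs at 1 base; BC2 differs at 4 bases. The closest is BC1.

BC1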